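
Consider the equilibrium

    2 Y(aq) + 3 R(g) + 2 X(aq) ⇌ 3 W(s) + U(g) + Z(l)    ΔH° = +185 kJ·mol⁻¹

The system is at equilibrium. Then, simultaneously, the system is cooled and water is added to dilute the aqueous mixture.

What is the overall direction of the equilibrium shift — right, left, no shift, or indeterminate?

The forward reaction is endothermic. Lowering T favours the exothermic direction — shift to the left.
Dilution lowers every aqueous concentration by the same factor. Δn_aq = 0 − 4 = -4, so the system shifts toward the side with more dissolved moles — to the left.
All effects act in the same direction — net shift to the left.

left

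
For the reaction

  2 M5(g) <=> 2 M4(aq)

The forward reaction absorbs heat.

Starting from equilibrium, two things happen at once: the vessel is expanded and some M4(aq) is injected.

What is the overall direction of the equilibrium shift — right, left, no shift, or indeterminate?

left

Gas moles: reactants 2, products 0 (Δn_gas = -2). Expansion shifts the system toward the side with more moles of gas — to the left.
Adding M4 (aq), a product, drives the reaction to the left.
All effects act in the same direction — net shift to the left.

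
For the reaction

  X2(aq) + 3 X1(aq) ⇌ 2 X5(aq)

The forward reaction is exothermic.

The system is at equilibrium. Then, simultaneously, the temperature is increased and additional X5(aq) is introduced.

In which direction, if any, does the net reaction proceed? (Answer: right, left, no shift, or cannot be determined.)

left

The forward reaction is exothermic. Raising T favours the endothermic direction — shift to the left.
Adding X5 (aq), a product, drives the reaction to the left.
All effects act in the same direction — net shift to the left.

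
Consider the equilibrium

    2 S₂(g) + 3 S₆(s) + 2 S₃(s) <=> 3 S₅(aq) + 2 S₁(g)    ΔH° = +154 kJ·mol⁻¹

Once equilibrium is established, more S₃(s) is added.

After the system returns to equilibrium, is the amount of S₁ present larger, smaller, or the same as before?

S₃ is a pure solid; its activity is 1 regardless of amount, so Q is unaffected — no shift from this change.
No net shift occurs, so the amount of S₁ is unchanged.

unchanged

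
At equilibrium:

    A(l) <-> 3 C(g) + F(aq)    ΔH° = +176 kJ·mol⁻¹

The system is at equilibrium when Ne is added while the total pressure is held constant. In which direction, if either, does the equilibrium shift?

right

Adding inert gas at constant total pressure expands the volume and lowers every reacting partial pressure. With Δn_gas = 3 − 0 = +3, Q moves away from K toward the side with fewer gas moles, so the system shifts toward the side with more gas moles — to the right.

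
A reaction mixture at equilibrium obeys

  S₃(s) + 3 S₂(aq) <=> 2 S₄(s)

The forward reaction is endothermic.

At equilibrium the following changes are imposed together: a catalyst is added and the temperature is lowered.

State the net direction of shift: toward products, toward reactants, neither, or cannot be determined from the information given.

left

A catalyst speeds both forward and reverse rates equally; it changes neither Q nor K — no shift from this change.
The forward reaction is endothermic. Lowering T favours the exothermic direction — shift to the left.
Only the nonzero effect(s) matter; the net shift is to the left.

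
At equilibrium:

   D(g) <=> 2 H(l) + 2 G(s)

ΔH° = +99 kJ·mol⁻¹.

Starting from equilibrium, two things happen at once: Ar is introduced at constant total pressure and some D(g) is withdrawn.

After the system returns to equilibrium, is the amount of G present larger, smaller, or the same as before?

Adding inert gas at constant total pressure expands the volume and lowers every reacting partial pressure. With Δn_gas = 0 − 1 = -1, Q moves away from K toward the side with fewer gas moles, so the system shifts toward the side with more gas moles — to the left.
Removing D (g), a reactant, drives the reaction to the left.
The net shift is to the left. G is a product, so its amount decreases.

decreases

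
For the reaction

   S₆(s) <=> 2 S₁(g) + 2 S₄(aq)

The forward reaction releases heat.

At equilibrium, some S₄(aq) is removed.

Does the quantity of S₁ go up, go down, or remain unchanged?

Removing S₄ (aq), a product, drives the reaction to the right.
The net shift is to the right. S₁ is a product, so its amount increases.

increases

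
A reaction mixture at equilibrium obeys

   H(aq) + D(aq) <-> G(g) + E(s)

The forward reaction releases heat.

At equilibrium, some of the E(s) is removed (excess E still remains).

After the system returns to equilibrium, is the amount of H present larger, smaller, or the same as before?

E is a pure solid; its activity is 1 regardless of amount, so Q is unaffected — no shift from this change.
No net shift occurs, so the amount of H is unchanged.

unchanged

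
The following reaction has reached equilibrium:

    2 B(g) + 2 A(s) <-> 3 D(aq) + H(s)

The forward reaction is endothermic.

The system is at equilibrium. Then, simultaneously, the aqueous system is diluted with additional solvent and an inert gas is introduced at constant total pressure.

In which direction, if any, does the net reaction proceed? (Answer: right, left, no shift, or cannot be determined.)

cannot be determined

Dilution lowers every aqueous concentration by the same factor. Δn_aq = 3 − 0 = +3, so the system shifts toward the side with more dissolved moles — to the right.
Adding inert gas at constant total pressure expands the volume and lowers every reacting partial pressure. With Δn_gas = 0 − 2 = -2, Q moves away from K toward the side with fewer gas moles, so the system shifts toward the side with more gas moles — to the left.
The individual effects push in opposite directions; without quantitative information the net direction cannot be determined.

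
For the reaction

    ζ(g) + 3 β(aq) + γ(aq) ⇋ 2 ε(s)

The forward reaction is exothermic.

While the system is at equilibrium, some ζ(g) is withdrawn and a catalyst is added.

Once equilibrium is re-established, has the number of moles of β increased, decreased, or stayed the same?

increases

Removing ζ (g), a reactant, drives the reaction to the left.
A catalyst speeds both forward and reverse rates equally; it changes neither Q nor K — no shift from this change.
The net shift is to the left. β is a reactant, so its amount increases.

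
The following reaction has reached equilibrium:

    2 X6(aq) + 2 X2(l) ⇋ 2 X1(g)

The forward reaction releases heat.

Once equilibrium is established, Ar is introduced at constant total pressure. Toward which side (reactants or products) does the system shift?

Adding inert gas at constant total pressure expands the volume and lowers every reacting partial pressure. With Δn_gas = 2 − 0 = +2, Q moves away from K toward the side with fewer gas moles, so the system shifts toward the side with more gas moles — to the right.

right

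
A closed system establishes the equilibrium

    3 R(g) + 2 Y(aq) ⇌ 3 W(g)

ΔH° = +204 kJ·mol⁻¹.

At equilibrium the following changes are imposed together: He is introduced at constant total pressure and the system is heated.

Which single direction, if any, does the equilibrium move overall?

right

Adding inert gas at constant total pressure expands the volume, scaling every reacting partial pressure by the same factor. Δn_gas = 3 − 3 = 0, so Q is unchanged — no shift.
The forward reaction is endothermic. Raising T favours the endothermic direction — shift to the right.
Only the nonzero effect(s) matter; the net shift is to the right.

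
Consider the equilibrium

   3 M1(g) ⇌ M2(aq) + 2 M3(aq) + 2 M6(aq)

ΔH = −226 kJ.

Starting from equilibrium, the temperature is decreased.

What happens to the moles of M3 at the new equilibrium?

increases

The forward reaction is exothermic. Lowering T favours the exothermic direction — shift to the right.
The net shift is to the right. M3 is a product, so its amount increases.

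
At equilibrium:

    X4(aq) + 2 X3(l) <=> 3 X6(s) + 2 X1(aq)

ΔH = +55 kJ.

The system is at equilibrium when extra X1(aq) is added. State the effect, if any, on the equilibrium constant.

unchanged

The equilibrium constant depends only on temperature. This perturbation may move the position of equilibrium, but since T is unchanged, K itself is unchanged.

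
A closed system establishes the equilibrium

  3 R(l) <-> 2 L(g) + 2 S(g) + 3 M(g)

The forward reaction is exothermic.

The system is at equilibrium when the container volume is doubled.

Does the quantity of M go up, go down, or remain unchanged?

increases

Gas moles: reactants 0, products 7 (Δn_gas = +7). Expansion shifts the system toward the side with more moles of gas — to the right.
The net shift is to the right. M is a product, so its amount increases.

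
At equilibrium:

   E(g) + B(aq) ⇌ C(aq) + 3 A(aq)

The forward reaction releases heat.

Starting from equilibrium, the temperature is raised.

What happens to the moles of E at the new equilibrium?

The forward reaction is exothermic. Raising T favours the endothermic direction — shift to the left.
The net shift is to the left. E is a reactant, so its amount increases.

increases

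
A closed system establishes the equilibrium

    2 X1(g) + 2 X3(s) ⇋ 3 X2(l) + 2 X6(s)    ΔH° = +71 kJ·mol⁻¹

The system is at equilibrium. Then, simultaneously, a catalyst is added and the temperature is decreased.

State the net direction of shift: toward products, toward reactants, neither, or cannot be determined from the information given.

left

A catalyst speeds both forward and reverse rates equally; it changes neither Q nor K — no shift from this change.
The forward reaction is endothermic. Lowering T favours the exothermic direction — shift to the left.
Only the nonzero effect(s) matter; the net shift is to the left.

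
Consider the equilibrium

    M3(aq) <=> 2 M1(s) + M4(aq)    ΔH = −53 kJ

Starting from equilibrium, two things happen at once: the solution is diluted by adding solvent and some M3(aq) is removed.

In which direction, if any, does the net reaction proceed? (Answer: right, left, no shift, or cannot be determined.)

left

Dilution scales every aqueous concentration by the same factor. Δn_aq = 1 − 1 = 0, so Q is unchanged — no shift.
Removing M3 (aq), a reactant, drives the reaction to the left.
Only the nonzero effect(s) matter; the net shift is to the left.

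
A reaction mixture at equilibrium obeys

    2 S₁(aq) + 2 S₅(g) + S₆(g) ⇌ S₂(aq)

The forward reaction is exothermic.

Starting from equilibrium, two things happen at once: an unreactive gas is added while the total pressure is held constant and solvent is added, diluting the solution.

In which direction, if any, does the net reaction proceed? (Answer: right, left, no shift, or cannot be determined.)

Adding inert gas at constant total pressure expands the volume and lowers every reacting partial pressure. With Δn_gas = 0 − 3 = -3, Q moves away from K toward the side with fewer gas moles, so the system shifts toward the side with more gas moles — to the left.
Dilution lowers every aqueous concentration by the same factor. Δn_aq = 1 − 2 = -1, so the system shifts toward the side with more dissolved moles — to the left.
All effects act in the same direction — net shift to the left.

left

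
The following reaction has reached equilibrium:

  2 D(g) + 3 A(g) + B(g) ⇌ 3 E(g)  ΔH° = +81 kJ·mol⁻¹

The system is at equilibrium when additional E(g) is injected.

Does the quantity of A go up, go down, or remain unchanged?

Adding E (g), a product, drives the reaction to the left.
The net shift is to the left. A is a reactant, so its amount increases.

increases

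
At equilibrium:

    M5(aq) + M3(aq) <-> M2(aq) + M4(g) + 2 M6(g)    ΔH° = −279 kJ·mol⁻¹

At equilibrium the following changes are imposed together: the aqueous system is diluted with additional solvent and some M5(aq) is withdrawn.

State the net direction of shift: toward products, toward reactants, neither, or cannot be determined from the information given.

left

Dilution lowers every aqueous concentration by the same factor. Δn_aq = 1 − 2 = -1, so the system shifts toward the side with more dissolved moles — to the left.
Removing M5 (aq), a reactant, drives the reaction to the left.
All effects act in the same direction — net shift to the left.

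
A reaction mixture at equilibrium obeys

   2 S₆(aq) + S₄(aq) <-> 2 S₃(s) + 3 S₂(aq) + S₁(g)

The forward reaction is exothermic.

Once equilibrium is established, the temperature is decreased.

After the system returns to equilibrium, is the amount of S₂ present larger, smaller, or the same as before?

The forward reaction is exothermic. Lowering T favours the exothermic direction — shift to the right.
The net shift is to the right. S₂ is a product, so its amount increases.

increases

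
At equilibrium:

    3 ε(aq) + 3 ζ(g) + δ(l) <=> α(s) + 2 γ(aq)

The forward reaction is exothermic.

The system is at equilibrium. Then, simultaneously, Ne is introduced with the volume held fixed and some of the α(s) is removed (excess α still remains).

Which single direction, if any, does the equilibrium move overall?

no shift

At constant volume, adding an inert gas leaves every reacting species' partial pressure unchanged, so Q is unchanged — no shift from this change.
α is a pure solid; its activity is 1 regardless of amount, so Q is unaffected — no shift from this change.
None of the changes alters Q relative to K, so there is no net shift.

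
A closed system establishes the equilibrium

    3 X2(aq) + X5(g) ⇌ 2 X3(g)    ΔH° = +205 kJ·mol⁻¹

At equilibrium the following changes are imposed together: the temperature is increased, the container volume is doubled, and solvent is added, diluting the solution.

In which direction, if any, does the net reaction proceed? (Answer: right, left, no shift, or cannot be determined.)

cannot be determined

The forward reaction is endothermic. Raising T favours the endothermic direction — shift to the right.
Gas moles: reactants 1, products 2 (Δn_gas = +1). Expansion shifts the system toward the side with more moles of gas — to the right.
Dilution lowers every aqueous concentration by the same factor. Δn_aq = 0 − 3 = -3, so the system shifts toward the side with more dissolved moles — to the left.
The individual effects push in opposite directions; without quantitative information the net direction cannot be determined.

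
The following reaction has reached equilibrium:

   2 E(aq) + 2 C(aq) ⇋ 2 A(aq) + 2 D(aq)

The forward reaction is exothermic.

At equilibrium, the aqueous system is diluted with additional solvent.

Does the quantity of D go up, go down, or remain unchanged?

Dilution scales every aqueous concentration by the same factor. Δn_aq = 4 − 4 = 0, so Q is unchanged — no shift.
No net shift occurs, so the amount of D is unchanged.

unchanged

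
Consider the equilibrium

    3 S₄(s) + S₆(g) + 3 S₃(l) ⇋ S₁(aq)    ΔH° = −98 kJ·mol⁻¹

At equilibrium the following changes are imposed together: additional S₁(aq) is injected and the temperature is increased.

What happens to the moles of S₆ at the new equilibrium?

Adding S₁ (aq), a product, drives the reaction to the left.
The forward reaction is exothermic. Raising T favours the endothermic direction — shift to the left.
The net shift is to the left. S₆ is a reactant, so its amount increases.

increases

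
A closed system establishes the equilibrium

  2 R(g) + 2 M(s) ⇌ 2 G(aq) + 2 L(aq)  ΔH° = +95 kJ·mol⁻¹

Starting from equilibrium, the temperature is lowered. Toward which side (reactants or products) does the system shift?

The forward reaction is endothermic. Lowering T favours the exothermic direction — shift to the left.

left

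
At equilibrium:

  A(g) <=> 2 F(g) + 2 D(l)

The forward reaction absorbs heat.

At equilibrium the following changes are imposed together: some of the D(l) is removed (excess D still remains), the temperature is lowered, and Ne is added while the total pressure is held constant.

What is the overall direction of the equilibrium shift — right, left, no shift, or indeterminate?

D is a pure liquid; its activity is 1 regardless of amount, so Q is unaffected — no shift from this change.
The forward reaction is endothermic. Lowering T favours the exothermic direction — shift to the left.
Adding inert gas at constant total pressure expands the volume and lowers every reacting partial pressure. With Δn_gas = 2 − 1 = +1, Q moves away from K toward the side with fewer gas moles, so the system shifts toward the side with more gas moles — to the right.
The individual effects push in opposite directions; without quantitative information the net direction cannot be determined.

cannot be determined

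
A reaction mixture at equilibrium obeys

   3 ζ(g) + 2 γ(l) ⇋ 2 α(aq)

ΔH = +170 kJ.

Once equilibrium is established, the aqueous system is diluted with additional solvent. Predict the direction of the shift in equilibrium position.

Dilution lowers every aqueous concentration by the same factor. Δn_aq = 2 − 0 = +2, so the system shifts toward the side with more dissolved moles — to the right.

right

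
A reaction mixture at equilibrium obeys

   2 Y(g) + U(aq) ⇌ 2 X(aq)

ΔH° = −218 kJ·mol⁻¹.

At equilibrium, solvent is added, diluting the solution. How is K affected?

The equilibrium constant depends only on temperature. This perturbation may move the position of equilibrium, but since T is unchanged, K itself is unchanged.

unchanged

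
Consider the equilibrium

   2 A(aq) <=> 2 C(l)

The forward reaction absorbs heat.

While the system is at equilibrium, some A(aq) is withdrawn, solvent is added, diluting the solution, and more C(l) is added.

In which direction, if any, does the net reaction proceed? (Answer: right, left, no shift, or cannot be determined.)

Removing A (aq), a reactant, drives the reaction to the left.
Dilution lowers every aqueous concentration by the same factor. Δn_aq = 0 − 2 = -2, so the system shifts toward the side with more dissolved moles — to the left.
C is a pure liquid; its activity is 1 regardless of amount, so Q is unaffected — no shift from this change.
Only the nonzero effect(s) matter; the net shift is to the left.

left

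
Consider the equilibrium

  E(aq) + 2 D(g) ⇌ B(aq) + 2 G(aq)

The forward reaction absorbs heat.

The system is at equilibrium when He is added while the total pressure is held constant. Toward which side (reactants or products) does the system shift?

Adding inert gas at constant total pressure expands the volume and lowers every reacting partial pressure. With Δn_gas = 0 − 2 = -2, Q moves away from K toward the side with fewer gas moles, so the system shifts toward the side with more gas moles — to the left.

left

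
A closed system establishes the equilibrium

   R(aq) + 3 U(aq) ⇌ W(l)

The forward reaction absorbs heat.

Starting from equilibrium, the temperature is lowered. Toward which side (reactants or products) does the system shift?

left

The forward reaction is endothermic. Lowering T favours the exothermic direction — shift to the left.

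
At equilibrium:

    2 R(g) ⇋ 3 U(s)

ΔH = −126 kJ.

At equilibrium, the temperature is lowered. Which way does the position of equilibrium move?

The forward reaction is exothermic. Lowering T favours the exothermic direction — shift to the right.

right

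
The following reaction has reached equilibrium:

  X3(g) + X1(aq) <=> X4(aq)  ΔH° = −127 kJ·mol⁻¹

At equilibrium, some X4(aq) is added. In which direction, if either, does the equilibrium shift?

left

Adding X4 (aq), a product, drives the reaction to the left.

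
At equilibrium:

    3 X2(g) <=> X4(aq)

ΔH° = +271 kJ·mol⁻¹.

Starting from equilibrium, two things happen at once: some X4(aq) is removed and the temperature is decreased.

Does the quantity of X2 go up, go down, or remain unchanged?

cannot be determined

Removing X4 (aq), a product, drives the reaction to the right.
The forward reaction is endothermic. Lowering T favours the exothermic direction — shift to the left.
The two effects oppose each other, so the net shift — and hence the change in X2 — cannot be determined from the given information.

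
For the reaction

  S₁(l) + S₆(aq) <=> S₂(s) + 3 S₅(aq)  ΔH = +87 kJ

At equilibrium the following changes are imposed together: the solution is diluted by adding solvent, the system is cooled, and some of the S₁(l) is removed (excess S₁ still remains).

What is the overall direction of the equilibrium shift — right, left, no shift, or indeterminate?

Dilution lowers every aqueous concentration by the same factor. Δn_aq = 3 − 1 = +2, so the system shifts toward the side with more dissolved moles — to the right.
The forward reaction is endothermic. Lowering T favours the exothermic direction — shift to the left.
S₁ is a pure liquid; its activity is 1 regardless of amount, so Q is unaffected — no shift from this change.
The individual effects push in opposite directions; without quantitative information the net direction cannot be determined.

cannot be determined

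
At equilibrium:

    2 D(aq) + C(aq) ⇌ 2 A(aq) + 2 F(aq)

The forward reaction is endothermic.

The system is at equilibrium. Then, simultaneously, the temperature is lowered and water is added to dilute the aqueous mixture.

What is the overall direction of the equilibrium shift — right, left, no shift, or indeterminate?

The forward reaction is endothermic. Lowering T favours the exothermic direction — shift to the left.
Dilution lowers every aqueous concentration by the same factor. Δn_aq = 4 − 3 = +1, so the system shifts toward the side with more dissolved moles — to the right.
The individual effects push in opposite directions; without quantitative information the net direction cannot be determined.

cannot be determined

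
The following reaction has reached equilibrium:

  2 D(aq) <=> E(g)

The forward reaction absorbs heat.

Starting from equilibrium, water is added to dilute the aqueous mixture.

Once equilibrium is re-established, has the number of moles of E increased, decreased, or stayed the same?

decreases

Dilution lowers every aqueous concentration by the same factor. Δn_aq = 0 − 2 = -2, so the system shifts toward the side with more dissolved moles — to the left.
The net shift is to the left. E is a product, so its amount decreases.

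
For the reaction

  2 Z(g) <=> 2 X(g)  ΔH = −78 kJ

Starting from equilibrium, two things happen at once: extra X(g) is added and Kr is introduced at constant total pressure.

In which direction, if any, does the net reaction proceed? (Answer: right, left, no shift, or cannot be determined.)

Adding X (g), a product, drives the reaction to the left.
Adding inert gas at constant total pressure expands the volume, scaling every reacting partial pressure by the same factor. Δn_gas = 2 − 2 = 0, so Q is unchanged — no shift.
Only the nonzero effect(s) matter; the net shift is to the left.

left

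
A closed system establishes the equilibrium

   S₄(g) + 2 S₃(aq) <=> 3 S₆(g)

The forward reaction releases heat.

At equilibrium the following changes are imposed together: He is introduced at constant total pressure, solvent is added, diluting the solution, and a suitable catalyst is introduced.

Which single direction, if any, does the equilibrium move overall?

Adding inert gas at constant total pressure expands the volume and lowers every reacting partial pressure. With Δn_gas = 3 − 1 = +2, Q moves away from K toward the side with fewer gas moles, so the system shifts toward the side with more gas moles — to the right.
Dilution lowers every aqueous concentration by the same factor. Δn_aq = 0 − 2 = -2, so the system shifts toward the side with more dissolved moles — to the left.
A catalyst speeds both forward and reverse rates equally; it changes neither Q nor K — no shift from this change.
The individual effects push in opposite directions; without quantitative information the net direction cannot be determined.

cannot be determined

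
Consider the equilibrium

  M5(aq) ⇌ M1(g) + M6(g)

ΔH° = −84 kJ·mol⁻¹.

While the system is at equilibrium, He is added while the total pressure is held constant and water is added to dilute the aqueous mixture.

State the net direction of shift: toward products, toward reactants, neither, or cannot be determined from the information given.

Adding inert gas at constant total pressure expands the volume and lowers every reacting partial pressure. With Δn_gas = 2 − 0 = +2, Q moves away from K toward the side with fewer gas moles, so the system shifts toward the side with more gas moles — to the right.
Dilution lowers every aqueous concentration by the same factor. Δn_aq = 0 − 1 = -1, so the system shifts toward the side with more dissolved moles — to the left.
The individual effects push in opposite directions; without quantitative information the net direction cannot be determined.

cannot be determined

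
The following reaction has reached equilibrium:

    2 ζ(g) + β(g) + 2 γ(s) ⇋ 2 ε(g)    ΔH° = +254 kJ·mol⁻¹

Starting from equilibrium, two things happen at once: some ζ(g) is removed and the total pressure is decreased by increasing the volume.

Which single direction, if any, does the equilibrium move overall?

Removing ζ (g), a reactant, drives the reaction to the left.
Gas moles: reactants 3, products 2 (Δn_gas = -1). Expansion shifts the system toward the side with more moles of gas — to the left.
All effects act in the same direction — net shift to the left.

left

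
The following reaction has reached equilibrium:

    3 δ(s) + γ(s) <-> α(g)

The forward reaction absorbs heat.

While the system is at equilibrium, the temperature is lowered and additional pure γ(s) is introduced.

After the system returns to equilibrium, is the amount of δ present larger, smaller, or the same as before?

The forward reaction is endothermic. Lowering T favours the exothermic direction — shift to the left.
γ is a pure solid; its activity is 1 regardless of amount, so Q is unaffected — no shift from this change.
The net shift is to the left. δ is a reactant, so its amount increases.

increases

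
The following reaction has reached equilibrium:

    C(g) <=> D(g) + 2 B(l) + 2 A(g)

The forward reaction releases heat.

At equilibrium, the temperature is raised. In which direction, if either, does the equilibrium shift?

The forward reaction is exothermic. Raising T favours the endothermic direction — shift to the left.

left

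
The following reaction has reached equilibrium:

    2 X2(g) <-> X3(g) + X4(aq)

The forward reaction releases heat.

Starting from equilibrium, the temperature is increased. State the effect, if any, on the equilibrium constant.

decreases

K depends on temperature via the van 't Hoff relation. The forward reaction is exothermic, so raising T decreases K.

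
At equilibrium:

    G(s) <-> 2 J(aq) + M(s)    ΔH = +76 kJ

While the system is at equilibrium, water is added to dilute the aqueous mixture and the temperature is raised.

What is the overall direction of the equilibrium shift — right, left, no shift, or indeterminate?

Dilution lowers every aqueous concentration by the same factor. Δn_aq = 2 − 0 = +2, so the system shifts toward the side with more dissolved moles — to the right.
The forward reaction is endothermic. Raising T favours the endothermic direction — shift to the right.
All effects act in the same direction — net shift to the right.

right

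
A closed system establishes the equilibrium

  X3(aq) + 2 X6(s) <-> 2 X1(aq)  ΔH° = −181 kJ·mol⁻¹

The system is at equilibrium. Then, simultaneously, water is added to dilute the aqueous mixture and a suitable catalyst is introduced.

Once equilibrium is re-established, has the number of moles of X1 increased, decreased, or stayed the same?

increases

Dilution lowers every aqueous concentration by the same factor. Δn_aq = 2 − 1 = +1, so the system shifts toward the side with more dissolved moles — to the right.
A catalyst speeds both forward and reverse rates equally; it changes neither Q nor K — no shift from this change.
The net shift is to the right. X1 is a product, so its amount increases.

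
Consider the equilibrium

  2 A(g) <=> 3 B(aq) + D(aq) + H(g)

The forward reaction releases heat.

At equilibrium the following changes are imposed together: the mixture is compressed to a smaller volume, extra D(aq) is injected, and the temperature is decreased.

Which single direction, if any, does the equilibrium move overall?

Gas moles: reactants 2, products 1 (Δn_gas = -1). Compression shifts the system toward the side with fewer moles of gas — to the right.
Adding D (aq), a product, drives the reaction to the left.
The forward reaction is exothermic. Lowering T favours the exothermic direction — shift to the right.
The individual effects push in opposite directions; without quantitative information the net direction cannot be determined.

cannot be determined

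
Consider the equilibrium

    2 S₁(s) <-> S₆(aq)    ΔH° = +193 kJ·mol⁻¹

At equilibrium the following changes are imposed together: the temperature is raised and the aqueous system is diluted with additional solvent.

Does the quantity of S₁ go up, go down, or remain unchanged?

The forward reaction is endothermic. Raising T favours the endothermic direction — shift to the right.
Dilution lowers every aqueous concentration by the same factor. Δn_aq = 1 − 0 = +1, so the system shifts toward the side with more dissolved moles — to the right.
The net shift is to the right. S₁ is a reactant, so its amount decreases.

decreases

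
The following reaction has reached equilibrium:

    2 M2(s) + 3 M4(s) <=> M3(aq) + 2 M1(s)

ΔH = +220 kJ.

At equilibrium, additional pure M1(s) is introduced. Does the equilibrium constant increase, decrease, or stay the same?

unchanged

The equilibrium constant depends only on temperature. This perturbation changes neither the position of equilibrium nor K.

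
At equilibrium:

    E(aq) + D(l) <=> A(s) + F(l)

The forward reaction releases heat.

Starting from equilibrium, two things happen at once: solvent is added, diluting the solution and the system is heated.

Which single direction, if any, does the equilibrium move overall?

Dilution lowers every aqueous concentration by the same factor. Δn_aq = 0 − 1 = -1, so the system shifts toward the side with more dissolved moles — to the left.
The forward reaction is exothermic. Raising T favours the endothermic direction — shift to the left.
All effects act in the same direction — net shift to the left.

left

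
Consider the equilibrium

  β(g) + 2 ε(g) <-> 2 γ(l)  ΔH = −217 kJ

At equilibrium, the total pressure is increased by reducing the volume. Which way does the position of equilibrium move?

Gas moles: reactants 3, products 0 (Δn_gas = -3). Compression shifts the system toward the side with fewer moles of gas — to the right.

right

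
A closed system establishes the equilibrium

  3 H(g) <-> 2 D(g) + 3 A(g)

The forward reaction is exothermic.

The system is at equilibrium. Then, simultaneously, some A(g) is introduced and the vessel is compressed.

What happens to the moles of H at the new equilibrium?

Adding A (g), a product, drives the reaction to the left.
Gas moles: reactants 3, products 5 (Δn_gas = +2). Compression shifts the system toward the side with fewer moles of gas — to the left.
The net shift is to the left. H is a reactant, so its amount increases.

increases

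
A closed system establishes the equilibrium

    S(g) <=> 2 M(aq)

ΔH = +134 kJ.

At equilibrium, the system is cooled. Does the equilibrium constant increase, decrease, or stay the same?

K depends on temperature via the van 't Hoff relation. The forward reaction is endothermic, so lowering T decreases K.

decreases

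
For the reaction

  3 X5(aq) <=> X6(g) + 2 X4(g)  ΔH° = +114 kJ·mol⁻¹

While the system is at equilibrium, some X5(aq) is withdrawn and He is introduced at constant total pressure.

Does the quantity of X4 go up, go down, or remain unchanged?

Removing X5 (aq), a reactant, drives the reaction to the left.
Adding inert gas at constant total pressure expands the volume and lowers every reacting partial pressure. With Δn_gas = 3 − 0 = +3, Q moves away from K toward the side with fewer gas moles, so the system shifts toward the side with more gas moles — to the right.
The two effects oppose each other, so the net shift — and hence the change in X4 — cannot be determined from the given information.

cannot be determined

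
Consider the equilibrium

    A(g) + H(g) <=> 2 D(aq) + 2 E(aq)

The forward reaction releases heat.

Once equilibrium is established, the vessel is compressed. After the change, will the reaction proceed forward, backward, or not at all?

right

Gas moles: reactants 2, products 0 (Δn_gas = -2). Compression shifts the system toward the side with fewer moles of gas — to the right.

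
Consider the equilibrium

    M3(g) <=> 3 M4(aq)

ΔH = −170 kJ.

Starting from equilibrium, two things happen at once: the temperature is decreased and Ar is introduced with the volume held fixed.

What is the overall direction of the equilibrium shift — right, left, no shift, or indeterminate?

The forward reaction is exothermic. Lowering T favours the exothermic direction — shift to the right.
At constant volume, adding an inert gas leaves every reacting species' partial pressure unchanged, so Q is unchanged — no shift from this change.
Only the nonzero effect(s) matter; the net shift is to the right.

right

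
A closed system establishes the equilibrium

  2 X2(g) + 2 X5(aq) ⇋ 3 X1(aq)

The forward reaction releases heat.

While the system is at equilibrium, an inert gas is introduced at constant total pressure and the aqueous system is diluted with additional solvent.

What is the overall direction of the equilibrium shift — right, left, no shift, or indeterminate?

cannot be determined

Adding inert gas at constant total pressure expands the volume and lowers every reacting partial pressure. With Δn_gas = 0 − 2 = -2, Q moves away from K toward the side with fewer gas moles, so the system shifts toward the side with more gas moles — to the left.
Dilution lowers every aqueous concentration by the same factor. Δn_aq = 3 − 2 = +1, so the system shifts toward the side with more dissolved moles — to the right.
The individual effects push in opposite directions; without quantitative information the net direction cannot be determined.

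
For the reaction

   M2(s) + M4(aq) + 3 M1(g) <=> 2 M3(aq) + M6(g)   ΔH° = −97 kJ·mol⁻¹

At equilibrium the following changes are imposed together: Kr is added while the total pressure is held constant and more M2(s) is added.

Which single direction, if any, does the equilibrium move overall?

left

Adding inert gas at constant total pressure expands the volume and lowers every reacting partial pressure. With Δn_gas = 1 − 3 = -2, Q moves away from K toward the side with fewer gas moles, so the system shifts toward the side with more gas moles — to the left.
M2 is a pure solid; its activity is 1 regardless of amount, so Q is unaffected — no shift from this change.
Only the nonzero effect(s) matter; the net shift is to the left.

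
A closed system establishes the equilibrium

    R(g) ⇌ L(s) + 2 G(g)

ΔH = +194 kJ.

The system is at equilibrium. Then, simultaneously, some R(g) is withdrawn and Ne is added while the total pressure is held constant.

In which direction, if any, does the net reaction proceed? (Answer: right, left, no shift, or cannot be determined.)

cannot be determined

Removing R (g), a reactant, drives the reaction to the left.
Adding inert gas at constant total pressure expands the volume and lowers every reacting partial pressure. With Δn_gas = 2 − 1 = +1, Q moves away from K toward the side with fewer gas moles, so the system shifts toward the side with more gas moles — to the right.
The individual effects push in opposite directions; without quantitative information the net direction cannot be determined.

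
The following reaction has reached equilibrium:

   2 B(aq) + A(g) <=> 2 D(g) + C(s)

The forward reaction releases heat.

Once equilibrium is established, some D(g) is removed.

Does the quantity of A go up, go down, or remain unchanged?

decreases

Removing D (g), a product, drives the reaction to the right.
The net shift is to the right. A is a reactant, so its amount decreases.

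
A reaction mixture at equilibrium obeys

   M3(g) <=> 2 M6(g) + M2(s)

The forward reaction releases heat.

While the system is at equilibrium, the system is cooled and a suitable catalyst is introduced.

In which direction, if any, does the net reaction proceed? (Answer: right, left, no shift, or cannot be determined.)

The forward reaction is exothermic. Lowering T favours the exothermic direction — shift to the right.
A catalyst speeds both forward and reverse rates equally; it changes neither Q nor K — no shift from this change.
Only the nonzero effect(s) matter; the net shift is to the right.

right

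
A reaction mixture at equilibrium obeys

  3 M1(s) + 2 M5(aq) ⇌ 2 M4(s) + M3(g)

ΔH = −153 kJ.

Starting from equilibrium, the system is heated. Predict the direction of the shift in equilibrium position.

left

The forward reaction is exothermic. Raising T favours the endothermic direction — shift to the left.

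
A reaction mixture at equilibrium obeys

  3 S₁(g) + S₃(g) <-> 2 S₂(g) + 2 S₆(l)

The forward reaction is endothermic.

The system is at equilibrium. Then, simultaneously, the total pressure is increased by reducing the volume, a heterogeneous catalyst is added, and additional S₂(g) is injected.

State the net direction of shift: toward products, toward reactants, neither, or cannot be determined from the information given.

cannot be determined

Gas moles: reactants 4, products 2 (Δn_gas = -2). Compression shifts the system toward the side with fewer moles of gas — to the right.
A catalyst speeds both forward and reverse rates equally; it changes neither Q nor K — no shift from this change.
Adding S₂ (g), a product, drives the reaction to the left.
The individual effects push in opposite directions; without quantitative information the net direction cannot be determined.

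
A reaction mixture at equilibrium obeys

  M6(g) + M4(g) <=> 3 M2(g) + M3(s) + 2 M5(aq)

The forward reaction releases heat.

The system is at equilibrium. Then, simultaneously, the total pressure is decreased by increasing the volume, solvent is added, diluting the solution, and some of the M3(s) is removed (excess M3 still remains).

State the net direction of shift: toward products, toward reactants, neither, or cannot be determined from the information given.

Gas moles: reactants 2, products 3 (Δn_gas = +1). Expansion shifts the system toward the side with more moles of gas — to the right.
Dilution lowers every aqueous concentration by the same factor. Δn_aq = 2 − 0 = +2, so the system shifts toward the side with more dissolved moles — to the right.
M3 is a pure solid; its activity is 1 regardless of amount, so Q is unaffected — no shift from this change.
Only the nonzero effect(s) matter; the net shift is to the right.

right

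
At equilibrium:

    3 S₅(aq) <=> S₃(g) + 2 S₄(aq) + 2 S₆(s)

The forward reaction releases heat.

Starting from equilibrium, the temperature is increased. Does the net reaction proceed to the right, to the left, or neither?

left

The forward reaction is exothermic. Raising T favours the endothermic direction — shift to the left.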